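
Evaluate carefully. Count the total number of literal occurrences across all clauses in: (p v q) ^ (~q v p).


Counting literals in each clause:
Clause 1: 2 literal(s)
Clause 2: 2 literal(s)
Total = 4

4


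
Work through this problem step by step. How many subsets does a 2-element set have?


The power set of a set with n elements has 2^n elements.
|P(S)| = 2^2 = 4

4


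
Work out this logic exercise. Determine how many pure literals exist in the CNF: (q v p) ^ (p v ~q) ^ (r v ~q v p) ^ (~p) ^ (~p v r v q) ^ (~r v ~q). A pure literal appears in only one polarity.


Check each variable for pure literal status:
p: mixed (not pure)
q: mixed (not pure)
r: mixed (not pure)
Pure literal count = 0

0


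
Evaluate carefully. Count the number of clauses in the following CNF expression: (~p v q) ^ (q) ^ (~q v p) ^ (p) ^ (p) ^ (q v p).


A CNF formula is a conjunction of clauses.
Clauses are separated by ^.
Counting the conjuncts: 6 clauses.

6


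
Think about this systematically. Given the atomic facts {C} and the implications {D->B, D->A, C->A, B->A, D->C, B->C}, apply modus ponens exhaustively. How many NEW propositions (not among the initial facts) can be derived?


Initial facts: {C}
Apply modus ponens to closure:
  C and C->A  =>  A
Final known: {A, C}
New propositions: {A}
Count = 1

1


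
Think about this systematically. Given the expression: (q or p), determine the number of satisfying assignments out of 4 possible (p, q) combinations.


Check all 4 assignments:
p=0, q=0: 0
p=0, q=1: 1
p=1, q=0: 1
p=1, q=1: 1
Count of True = 3

3


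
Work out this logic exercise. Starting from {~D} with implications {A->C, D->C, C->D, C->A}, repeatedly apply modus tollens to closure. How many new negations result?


Initial negated facts: {~D}
Apply modus tollens to closure:
  ~D and C->D  =>  ~C
  ~C and A->C  =>  ~A
Final negated: {~A, ~C, ~D}
New negations: {~A, ~C}
Count = 2

2


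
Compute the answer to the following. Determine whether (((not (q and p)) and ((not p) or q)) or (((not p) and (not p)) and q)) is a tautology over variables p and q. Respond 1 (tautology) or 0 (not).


Check all 4 assignments:
p=0, q=0: 1
p=0, q=1: 1
p=1, q=0: 0
p=1, q=1: 0
Satisfying count = 2/4.
Tautology iff count = 4: no.

0


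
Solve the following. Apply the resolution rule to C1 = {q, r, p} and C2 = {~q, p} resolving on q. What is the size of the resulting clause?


Remove q from C1 and ~q from C2.
C1 remainder: {r, p}
C2 remainder: {p}
Union (resolvent): {p, r}
Resolvent has 2 literal(s).

2


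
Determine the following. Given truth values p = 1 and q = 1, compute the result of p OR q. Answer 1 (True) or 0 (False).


p = 1, q = 1
Operation: p OR q
Evaluate: 1 OR 1 = 1

1


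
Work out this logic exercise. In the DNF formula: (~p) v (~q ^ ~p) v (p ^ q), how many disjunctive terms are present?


A DNF formula is a disjunction of terms (conjunctions).
Terms are separated by v.
Counting the disjuncts: 3 terms.

3


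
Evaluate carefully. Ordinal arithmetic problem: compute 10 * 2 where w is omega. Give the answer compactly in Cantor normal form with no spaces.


Compute 10 * 2.
Ordinal * is associative and left-distributive over +, but NOT commutative; for finite n>1, n*w = w but w*n stays w*n.
Both finite; ordinal * agrees with natural *: 10 * 2 = 20.
Result = 20

20


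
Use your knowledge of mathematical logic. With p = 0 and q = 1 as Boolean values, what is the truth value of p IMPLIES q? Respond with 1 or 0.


p = 0, q = 1
Operation: p IMPLIES q
Evaluate: 0 IMPLIES 1 = 1

1


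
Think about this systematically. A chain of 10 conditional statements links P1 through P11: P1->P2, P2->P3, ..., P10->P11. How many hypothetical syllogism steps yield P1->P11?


With 10 implications in a chain connecting 11 propositions:
P1->P2, P2->P3, ..., P10->P11
Steps needed = (number of implications) - 1 = 10 - 1 = 9

9


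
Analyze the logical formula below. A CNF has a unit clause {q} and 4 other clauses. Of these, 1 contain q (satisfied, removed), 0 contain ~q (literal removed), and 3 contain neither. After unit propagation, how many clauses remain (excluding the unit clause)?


Satisfied (removed): 1
Shortened (remain): 0
Unchanged (remain): 3
Remaining = 0 + 3 = 3

3


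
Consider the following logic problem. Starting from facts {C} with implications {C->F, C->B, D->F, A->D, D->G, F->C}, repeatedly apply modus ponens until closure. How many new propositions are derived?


Initial facts: {C}
Apply modus ponens to closure:
  C and C->F  =>  F
  C and C->B  =>  B
Final known: {B, C, F}
New propositions: {B, F}
Count = 2

2


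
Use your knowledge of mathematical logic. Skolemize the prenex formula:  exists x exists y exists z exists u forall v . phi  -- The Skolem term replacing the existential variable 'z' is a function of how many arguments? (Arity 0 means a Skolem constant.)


Quantifier prefix: exists x exists y exists z exists u forall v
'z' is existentially quantified at position 3.
No universal quantifiers precede it.
Skolem function arity = 0 (a Skolem constant)

0


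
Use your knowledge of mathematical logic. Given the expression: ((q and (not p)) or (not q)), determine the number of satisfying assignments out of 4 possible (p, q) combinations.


Check all 4 assignments:
p=0, q=0: 1
p=0, q=1: 1
p=1, q=0: 1
p=1, q=1: 0
Count of True = 3

3


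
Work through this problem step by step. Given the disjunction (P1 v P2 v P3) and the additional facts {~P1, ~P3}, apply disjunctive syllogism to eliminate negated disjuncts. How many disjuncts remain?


Original disjuncts (3): P1, P2, P3
Negated (eliminate): ~P1, ~P3
Remaining disjuncts: P2
Count = 3 - 2 = 1

1


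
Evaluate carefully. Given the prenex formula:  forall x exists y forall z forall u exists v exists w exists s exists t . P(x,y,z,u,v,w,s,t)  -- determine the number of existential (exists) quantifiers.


Quantifier prefix: forall x exists y forall z forall u exists v exists w exists s exists t
Mark each quantifier type:
  U E U U E E E E
Universal count = 3, Existential count = 5
Asked for existential (exists) quantifiers: 5

5


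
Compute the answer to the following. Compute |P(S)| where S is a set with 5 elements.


The power set of a set with n elements has 2^n elements.
|P(S)| = 2^5 = 32

32


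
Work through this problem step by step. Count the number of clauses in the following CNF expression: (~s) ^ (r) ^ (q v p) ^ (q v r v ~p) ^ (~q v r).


A CNF formula is a conjunction of clauses.
Clauses are separated by ^.
Counting the conjuncts: 5 clauses.

5


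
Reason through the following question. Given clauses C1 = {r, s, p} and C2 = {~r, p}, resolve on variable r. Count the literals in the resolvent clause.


Remove r from C1 and ~r from C2.
C1 remainder: {s, p}
C2 remainder: {p}
Union (resolvent): {p, s}
Resolvent has 2 literal(s).

2


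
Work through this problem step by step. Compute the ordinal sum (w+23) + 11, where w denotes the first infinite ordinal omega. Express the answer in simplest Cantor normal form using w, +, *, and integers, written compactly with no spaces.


Compute (w+23) + 11.
Ordinal + is associative but NOT commutative; for finite n>0, n + w = w but w + n stays w+n.
By associativity: (w+23) + 11 = w + (23+11) = w+34.
Result = w+34

w+34


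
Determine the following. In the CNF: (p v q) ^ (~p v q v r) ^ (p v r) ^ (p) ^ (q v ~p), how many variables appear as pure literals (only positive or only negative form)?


Check each variable for pure literal status:
p: mixed (not pure)
q: pure positive
r: pure positive
Pure literal count = 2

2


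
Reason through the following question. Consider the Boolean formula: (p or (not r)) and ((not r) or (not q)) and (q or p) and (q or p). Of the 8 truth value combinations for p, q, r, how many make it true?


Evaluate all 8 assignments for p, q, r:
p=0, q=0, r=0: 0
p=0, q=0, r=1: 0
p=0, q=1, r=0: 1
p=0, q=1, r=1: 0
p=1, q=0, r=0: 1
p=1, q=0, r=1: 1
p=1, q=1, r=0: 1
p=1, q=1, r=1: 0
Satisfying count = 4

4


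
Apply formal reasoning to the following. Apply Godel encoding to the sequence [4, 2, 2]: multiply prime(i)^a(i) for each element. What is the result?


Encode each element as an exponent of the corresponding prime:
  2^4 = 16
  3^2 = 9
  5^2 = 25
Product = 16 * 9 * 25 = 3600

3600


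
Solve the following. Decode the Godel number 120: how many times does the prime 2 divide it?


Factorize 120 by dividing by 2 repeatedly.
Division steps: 2 divides 120 exactly 3 time(s).
Exponent of 2 = 3

3


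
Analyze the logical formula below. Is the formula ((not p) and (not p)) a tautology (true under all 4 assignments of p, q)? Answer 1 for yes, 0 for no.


Check all 4 assignments:
p=0, q=0: 1
p=0, q=1: 1
p=1, q=0: 0
p=1, q=1: 0
Satisfying count = 2/4.
Tautology iff count = 4: no.

0


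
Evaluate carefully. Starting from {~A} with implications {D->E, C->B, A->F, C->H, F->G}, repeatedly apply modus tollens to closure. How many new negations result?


Initial negated facts: {~A}
Apply modus tollens to closure:
  (no implication fires)
Final negated: {~A}
New negations: {(none)}
Count = 0

0


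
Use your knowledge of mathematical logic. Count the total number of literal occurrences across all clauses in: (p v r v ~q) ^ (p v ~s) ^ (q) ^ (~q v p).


Counting literals in each clause:
Clause 1: 3 literal(s)
Clause 2: 2 literal(s)
Clause 3: 1 literal(s)
Clause 4: 2 literal(s)
Total = 8

8


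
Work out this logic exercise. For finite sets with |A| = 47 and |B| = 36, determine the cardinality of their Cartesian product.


The Cartesian product A x B contains all ordered pairs (a, b).
|A x B| = |A| * |B| = 47 * 36 = 1692

1692


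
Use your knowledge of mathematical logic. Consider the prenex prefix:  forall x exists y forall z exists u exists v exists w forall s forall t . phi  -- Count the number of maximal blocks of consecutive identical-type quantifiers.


Quantifier-type sequence: A E A E E E A A  (A=forall, E=exists)
Group into maximal same-type runs:
  Ax1 | Ex1 | Ax1 | Ex3 | Ax2
Number of blocks = 5

5


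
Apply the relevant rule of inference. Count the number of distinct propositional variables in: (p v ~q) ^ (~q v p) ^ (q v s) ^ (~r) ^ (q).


Identify each variable that appears in the formula.
Variables found: p, q, r, s
Count = 4

4


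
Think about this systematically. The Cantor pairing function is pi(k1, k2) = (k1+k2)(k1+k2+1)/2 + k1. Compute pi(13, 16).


k1 + k2 = 29
(k1+k2)(k1+k2+1)/2 = 29 * 30 / 2 = 435
pi = 435 + 13 = 448

448


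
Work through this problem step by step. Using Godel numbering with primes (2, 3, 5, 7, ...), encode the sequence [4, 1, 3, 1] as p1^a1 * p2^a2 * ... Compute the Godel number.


Encode each element as an exponent of the corresponding prime:
  2^4 = 16
  3^1 = 3
  5^3 = 125
  7^1 = 7
Product = 16 * 3 * 125 * 7 = 42000

42000


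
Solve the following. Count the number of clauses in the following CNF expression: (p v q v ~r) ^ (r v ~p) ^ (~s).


A CNF formula is a conjunction of clauses.
Clauses are separated by ^.
Counting the conjuncts: 3 clauses.

3


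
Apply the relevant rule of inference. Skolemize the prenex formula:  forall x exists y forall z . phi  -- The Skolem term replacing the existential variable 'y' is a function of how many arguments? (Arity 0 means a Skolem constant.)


Quantifier prefix: forall x exists y forall z
'y' is existentially quantified at position 2.
Universal variables preceding it: x
Skolem function arity = 1

1


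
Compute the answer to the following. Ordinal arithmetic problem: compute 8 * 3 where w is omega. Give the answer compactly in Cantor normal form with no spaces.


Compute 8 * 3.
Ordinal * is associative and left-distributive over +, but NOT commutative; for finite n>1, n*w = w but w*n stays w*n.
Both finite; ordinal * agrees with natural *: 8 * 3 = 24.
Result = 24

24


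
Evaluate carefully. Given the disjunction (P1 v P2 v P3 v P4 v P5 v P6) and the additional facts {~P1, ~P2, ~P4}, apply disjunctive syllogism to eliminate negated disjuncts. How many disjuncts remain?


Original disjuncts (6): P1, P2, P3, P4, P5, P6
Negated (eliminate): ~P1, ~P2, ~P4
Remaining disjuncts: P3, P5, P6
Count = 6 - 3 = 3

3


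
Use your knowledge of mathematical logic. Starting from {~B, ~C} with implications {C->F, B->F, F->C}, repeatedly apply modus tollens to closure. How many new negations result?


Initial negated facts: {~B, ~C}
Apply modus tollens to closure:
  ~C and F->C  =>  ~F
Final negated: {~B, ~C, ~F}
New negations: {~F}
Count = 1

1


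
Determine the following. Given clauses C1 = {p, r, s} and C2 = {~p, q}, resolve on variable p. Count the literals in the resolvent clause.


Remove p from C1 and ~p from C2.
C1 remainder: {r, s}
C2 remainder: {q}
Union (resolvent): {q, r, s}
Resolvent has 3 literal(s).

3


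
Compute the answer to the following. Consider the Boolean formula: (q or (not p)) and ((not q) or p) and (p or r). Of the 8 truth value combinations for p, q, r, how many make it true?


Evaluate all 8 assignments for p, q, r:
p=0, q=0, r=0: 0
p=0, q=0, r=1: 1
p=0, q=1, r=0: 0
p=0, q=1, r=1: 0
p=1, q=0, r=0: 0
p=1, q=0, r=1: 0
p=1, q=1, r=0: 1
p=1, q=1, r=1: 1
Satisfying count = 3

3


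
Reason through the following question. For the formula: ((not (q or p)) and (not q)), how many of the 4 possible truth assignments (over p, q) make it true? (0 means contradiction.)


Check all 4 assignments:
p=0, q=0: 1
p=0, q=1: 0
p=1, q=0: 0
p=1, q=1: 0
Count of True = 1

1


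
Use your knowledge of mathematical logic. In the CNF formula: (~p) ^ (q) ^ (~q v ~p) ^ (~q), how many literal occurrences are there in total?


Counting literals in each clause:
Clause 1: 1 literal(s)
Clause 2: 1 literal(s)
Clause 3: 2 literal(s)
Clause 4: 1 literal(s)
Total = 5

5


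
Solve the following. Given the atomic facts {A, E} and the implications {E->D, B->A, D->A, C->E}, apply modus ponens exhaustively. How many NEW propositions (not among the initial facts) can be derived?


Initial facts: {A, E}
Apply modus ponens to closure:
  E and E->D  =>  D
Final known: {A, D, E}
New propositions: {D}
Count = 1

1


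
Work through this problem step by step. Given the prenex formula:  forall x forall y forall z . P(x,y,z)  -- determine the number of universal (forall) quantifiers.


Quantifier prefix: forall x forall y forall z
Mark each quantifier type:
  U U U
Universal count = 3, Existential count = 0
Asked for universal (forall) quantifiers: 3

3


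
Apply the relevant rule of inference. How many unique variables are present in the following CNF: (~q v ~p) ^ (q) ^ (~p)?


Identify each variable that appears in the formula.
Variables found: p, q
Count = 2

2


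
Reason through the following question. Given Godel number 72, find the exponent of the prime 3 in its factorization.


Factorize 72 by dividing by 3 repeatedly.
Division steps: 3 divides 72 exactly 2 time(s).
Exponent of 3 = 2

2


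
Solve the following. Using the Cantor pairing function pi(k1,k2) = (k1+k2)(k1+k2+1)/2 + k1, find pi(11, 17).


k1 + k2 = 28
(k1+k2)(k1+k2+1)/2 = 28 * 29 / 2 = 406
pi = 406 + 11 = 417

417


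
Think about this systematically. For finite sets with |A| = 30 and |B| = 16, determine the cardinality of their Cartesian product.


The Cartesian product A x B contains all ordered pairs (a, b).
|A x B| = |A| * |B| = 30 * 16 = 480

480


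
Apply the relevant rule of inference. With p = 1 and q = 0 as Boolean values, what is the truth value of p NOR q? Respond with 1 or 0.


p = 1, q = 0
Operation: p NOR q
Evaluate: 1 NOR 0 = 0

0


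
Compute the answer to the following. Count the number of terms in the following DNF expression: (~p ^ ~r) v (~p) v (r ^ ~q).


A DNF formula is a disjunction of terms (conjunctions).
Terms are separated by v.
Counting the disjuncts: 3 terms.

3


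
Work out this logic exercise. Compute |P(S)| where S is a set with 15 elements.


The power set of a set with n elements has 2^n elements.
|P(S)| = 2^15 = 32768

32768


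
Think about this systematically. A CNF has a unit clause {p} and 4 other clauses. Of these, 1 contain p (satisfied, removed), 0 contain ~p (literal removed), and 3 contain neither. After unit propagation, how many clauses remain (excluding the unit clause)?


Satisfied (removed): 1
Shortened (remain): 0
Unchanged (remain): 3
Remaining = 0 + 3 = 3

3


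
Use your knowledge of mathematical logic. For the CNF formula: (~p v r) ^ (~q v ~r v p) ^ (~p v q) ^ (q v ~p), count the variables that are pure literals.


Check each variable for pure literal status:
p: mixed (not pure)
q: mixed (not pure)
r: mixed (not pure)
Pure literal count = 0

0


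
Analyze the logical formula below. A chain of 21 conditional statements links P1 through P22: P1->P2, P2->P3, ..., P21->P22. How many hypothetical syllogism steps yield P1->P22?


With 21 implications in a chain connecting 22 propositions:
P1->P2, P2->P3, ..., P21->P22
Steps needed = (number of implications) - 1 = 21 - 1 = 20

20


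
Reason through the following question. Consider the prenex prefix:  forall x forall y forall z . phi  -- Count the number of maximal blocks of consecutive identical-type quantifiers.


Quantifier-type sequence: A A A  (A=forall, E=exists)
Group into maximal same-type runs:
  Ax3
Number of blocks = 1

1


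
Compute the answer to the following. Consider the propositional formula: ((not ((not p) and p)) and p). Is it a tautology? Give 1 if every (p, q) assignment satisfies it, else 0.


Check all 4 assignments:
p=0, q=0: 0
p=0, q=1: 0
p=1, q=0: 1
p=1, q=1: 1
Satisfying count = 2/4.
Tautology iff count = 4: no.

0


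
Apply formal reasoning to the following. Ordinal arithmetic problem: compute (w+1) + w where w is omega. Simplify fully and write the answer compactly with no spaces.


Compute (w+1) + w.
Ordinal + is associative but NOT commutative; for finite n>0, n + w = w but w + n stays w+n.
(w+1) + w = w + (1+w) = w + w = w*2 (the finite tail 1 is absorbed by the right w).
Result = w*2

w*2


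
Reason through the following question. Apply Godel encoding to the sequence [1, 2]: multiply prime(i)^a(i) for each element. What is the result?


Encode each element as an exponent of the corresponding prime:
  2^1 = 2
  3^2 = 9
Product = 2 * 9 = 18

18


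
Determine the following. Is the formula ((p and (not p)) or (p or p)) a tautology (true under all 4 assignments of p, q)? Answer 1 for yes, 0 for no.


Check all 4 assignments:
p=0, q=0: 0
p=0, q=1: 0
p=1, q=0: 1
p=1, q=1: 1
Satisfying count = 2/4.
Tautology iff count = 4: no.

0


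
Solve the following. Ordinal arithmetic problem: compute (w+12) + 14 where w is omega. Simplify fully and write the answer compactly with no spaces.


Compute (w+12) + 14.
Ordinal + is associative but NOT commutative; for finite n>0, n + w = w but w + n stays w+n.
By associativity: (w+12) + 14 = w + (12+14) = w+26.
Result = w+26

w+26


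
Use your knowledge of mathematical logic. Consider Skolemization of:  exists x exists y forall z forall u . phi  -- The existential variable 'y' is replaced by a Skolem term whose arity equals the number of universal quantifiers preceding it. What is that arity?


Quantifier prefix: exists x exists y forall z forall u
'y' is existentially quantified at position 2.
No universal quantifiers precede it.
Skolem function arity = 0 (a Skolem constant)

0


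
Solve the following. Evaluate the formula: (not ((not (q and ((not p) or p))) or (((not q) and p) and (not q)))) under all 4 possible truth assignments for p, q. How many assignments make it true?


Check all 4 assignments:
p=0, q=0: 0
p=0, q=1: 1
p=1, q=0: 0
p=1, q=1: 1
Count of True = 2

2


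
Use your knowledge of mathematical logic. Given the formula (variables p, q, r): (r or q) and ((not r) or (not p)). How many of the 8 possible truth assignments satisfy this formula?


Evaluate all 8 assignments for p, q, r:
p=0, q=0, r=0: 0
p=0, q=0, r=1: 1
p=0, q=1, r=0: 1
p=0, q=1, r=1: 1
p=1, q=0, r=0: 0
p=1, q=0, r=1: 0
p=1, q=1, r=0: 1
p=1, q=1, r=1: 0
Satisfying count = 4

4


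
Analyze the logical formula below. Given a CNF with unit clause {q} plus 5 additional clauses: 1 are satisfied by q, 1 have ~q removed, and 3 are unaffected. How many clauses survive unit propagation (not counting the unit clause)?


Satisfied (removed): 1
Shortened (remain): 1
Unchanged (remain): 3
Remaining = 1 + 3 = 4

4


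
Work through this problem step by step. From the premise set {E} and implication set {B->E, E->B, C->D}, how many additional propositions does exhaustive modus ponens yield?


Initial facts: {E}
Apply modus ponens to closure:
  E and E->B  =>  B
Final known: {B, E}
New propositions: {B}
Count = 1

1


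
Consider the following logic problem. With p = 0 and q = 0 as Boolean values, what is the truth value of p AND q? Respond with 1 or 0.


p = 0, q = 0
Operation: p AND q
Evaluate: 0 AND 0 = 0

0


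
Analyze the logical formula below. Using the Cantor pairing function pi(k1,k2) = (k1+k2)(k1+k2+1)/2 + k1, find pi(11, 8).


k1 + k2 = 19
(k1+k2)(k1+k2+1)/2 = 19 * 20 / 2 = 190
pi = 190 + 11 = 201

201


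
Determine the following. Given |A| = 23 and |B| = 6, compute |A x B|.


The Cartesian product A x B contains all ordered pairs (a, b).
|A x B| = |A| * |B| = 23 * 6 = 138

138


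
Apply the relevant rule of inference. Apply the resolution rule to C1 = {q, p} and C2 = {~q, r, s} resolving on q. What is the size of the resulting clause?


Remove q from C1 and ~q from C2.
C1 remainder: {p}
C2 remainder: {r, s}
Union (resolvent): {p, r, s}
Resolvent has 3 literal(s).

3


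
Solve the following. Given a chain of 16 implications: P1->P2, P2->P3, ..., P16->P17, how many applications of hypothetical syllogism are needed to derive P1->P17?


With 16 implications in a chain connecting 17 propositions:
P1->P2, P2->P3, ..., P16->P17
Steps needed = (number of implications) - 1 = 16 - 1 = 15

15


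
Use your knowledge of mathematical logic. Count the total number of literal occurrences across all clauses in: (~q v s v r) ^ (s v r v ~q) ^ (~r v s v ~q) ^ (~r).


Counting literals in each clause:
Clause 1: 3 literal(s)
Clause 2: 3 literal(s)
Clause 3: 3 literal(s)
Clause 4: 1 literal(s)
Total = 10

10


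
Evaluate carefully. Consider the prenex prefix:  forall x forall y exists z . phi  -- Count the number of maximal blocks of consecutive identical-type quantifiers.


Quantifier-type sequence: A A E  (A=forall, E=exists)
Group into maximal same-type runs:
  Ax2 | Ex1
Number of blocks = 2

2


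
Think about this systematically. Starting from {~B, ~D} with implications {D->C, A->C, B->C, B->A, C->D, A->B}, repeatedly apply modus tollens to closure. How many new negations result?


Initial negated facts: {~B, ~D}
Apply modus tollens to closure:
  ~D and C->D  =>  ~C
  ~B and A->B  =>  ~A
Final negated: {~A, ~B, ~C, ~D}
New negations: {~A, ~C}
Count = 2

2


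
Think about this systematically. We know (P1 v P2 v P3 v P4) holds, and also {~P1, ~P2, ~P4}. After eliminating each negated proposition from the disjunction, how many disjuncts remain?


Original disjuncts (4): P1, P2, P3, P4
Negated (eliminate): ~P1, ~P2, ~P4
Remaining disjuncts: P3
Count = 4 - 3 = 1

1


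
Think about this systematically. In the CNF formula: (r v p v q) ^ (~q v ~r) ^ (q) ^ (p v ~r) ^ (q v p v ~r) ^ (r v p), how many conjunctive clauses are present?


A CNF formula is a conjunction of clauses.
Clauses are separated by ^.
Counting the conjuncts: 6 clauses.

6


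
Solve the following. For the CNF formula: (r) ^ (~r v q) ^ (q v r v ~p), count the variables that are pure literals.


Check each variable for pure literal status:
p: pure negative
q: pure positive
r: mixed (not pure)
Pure literal count = 2

2


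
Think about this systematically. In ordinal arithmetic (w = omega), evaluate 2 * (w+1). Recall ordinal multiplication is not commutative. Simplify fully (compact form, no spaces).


Compute 2 * (w+1).
Ordinal * is associative and left-distributive over +, but NOT commutative; for finite n>1, n*w = w but w*n stays w*n.
By left-distributivity: 2 * (w+1) = 2*w + 2*1 = w + 2 = w+2.
Result = w+2

w+2


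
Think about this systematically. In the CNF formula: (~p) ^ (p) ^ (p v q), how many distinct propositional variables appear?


Identify each variable that appears in the formula.
Variables found: p, q
Count = 2

2


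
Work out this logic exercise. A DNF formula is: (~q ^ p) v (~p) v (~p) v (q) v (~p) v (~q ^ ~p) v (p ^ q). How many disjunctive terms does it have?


A DNF formula is a disjunction of terms (conjunctions).
Terms are separated by v.
Counting the disjuncts: 7 terms.

7


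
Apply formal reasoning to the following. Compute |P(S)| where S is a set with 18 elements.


The power set of a set with n elements has 2^n elements.
|P(S)| = 2^18 = 262144

262144


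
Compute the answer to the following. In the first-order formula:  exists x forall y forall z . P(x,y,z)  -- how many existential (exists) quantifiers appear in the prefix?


Quantifier prefix: exists x forall y forall z
Mark each quantifier type:
  E U U
Universal count = 2, Existential count = 1
Asked for existential (exists) quantifiers: 1

1


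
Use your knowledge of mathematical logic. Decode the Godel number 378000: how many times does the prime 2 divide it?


Factorize 378000 by dividing by 2 repeatedly.
Division steps: 2 divides 378000 exactly 4 time(s).
Exponent of 2 = 4

4


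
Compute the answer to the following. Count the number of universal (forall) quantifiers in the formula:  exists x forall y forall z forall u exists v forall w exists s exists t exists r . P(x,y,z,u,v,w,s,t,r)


Quantifier prefix: exists x forall y forall z forall u exists v forall w exists s exists t exists r
Mark each quantifier type:
  E U U U E U E E E
Universal count = 4, Existential count = 5
Asked for universal (forall) quantifiers: 4

4


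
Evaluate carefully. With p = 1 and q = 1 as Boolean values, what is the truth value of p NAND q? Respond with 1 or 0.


p = 1, q = 1
Operation: p NAND q
Evaluate: 1 NAND 1 = 0

0


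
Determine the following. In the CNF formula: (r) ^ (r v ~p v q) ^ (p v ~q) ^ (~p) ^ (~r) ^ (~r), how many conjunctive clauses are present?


A CNF formula is a conjunction of clauses.
Clauses are separated by ^.
Counting the conjuncts: 6 clauses.

6


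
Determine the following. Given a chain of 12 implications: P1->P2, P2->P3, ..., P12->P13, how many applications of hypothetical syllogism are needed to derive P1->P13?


With 12 implications in a chain connecting 13 propositions:
P1->P2, P2->P3, ..., P12->P13
Steps needed = (number of implications) - 1 = 12 - 1 = 11

11


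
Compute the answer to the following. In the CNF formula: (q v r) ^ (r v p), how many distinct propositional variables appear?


Identify each variable that appears in the formula.
Variables found: p, q, r
Count = 3

3


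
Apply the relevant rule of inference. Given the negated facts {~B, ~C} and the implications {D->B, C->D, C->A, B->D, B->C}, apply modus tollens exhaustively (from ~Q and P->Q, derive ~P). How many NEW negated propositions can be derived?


Initial negated facts: {~B, ~C}
Apply modus tollens to closure:
  ~B and D->B  =>  ~D
Final negated: {~B, ~C, ~D}
New negations: {~D}
Count = 1

1


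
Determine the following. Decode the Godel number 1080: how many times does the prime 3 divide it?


Factorize 1080 by dividing by 3 repeatedly.
Division steps: 3 divides 1080 exactly 3 time(s).
Exponent of 3 = 3

3


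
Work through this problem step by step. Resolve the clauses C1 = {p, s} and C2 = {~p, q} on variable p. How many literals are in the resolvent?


Remove p from C1 and ~p from C2.
C1 remainder: {s}
C2 remainder: {q}
Union (resolvent): {q, s}
Resolvent has 2 literal(s).

2


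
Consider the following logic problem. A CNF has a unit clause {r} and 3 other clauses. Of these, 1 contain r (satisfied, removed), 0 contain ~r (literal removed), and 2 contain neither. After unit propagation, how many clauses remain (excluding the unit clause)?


Satisfied (removed): 1
Shortened (remain): 0
Unchanged (remain): 2
Remaining = 0 + 2 = 2

2


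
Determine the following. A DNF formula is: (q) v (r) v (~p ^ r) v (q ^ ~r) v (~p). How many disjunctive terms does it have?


A DNF formula is a disjunction of terms (conjunctions).
Terms are separated by v.
Counting the disjuncts: 5 terms.

5


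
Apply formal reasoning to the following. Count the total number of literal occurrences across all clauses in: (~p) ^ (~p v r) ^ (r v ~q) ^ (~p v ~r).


Counting literals in each clause:
Clause 1: 1 literal(s)
Clause 2: 2 literal(s)
Clause 3: 2 literal(s)
Clause 4: 2 literal(s)
Total = 7

7


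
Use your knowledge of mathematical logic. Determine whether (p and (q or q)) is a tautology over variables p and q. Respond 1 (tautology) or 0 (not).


Check all 4 assignments:
p=0, q=0: 0
p=0, q=1: 0
p=1, q=0: 0
p=1, q=1: 1
Satisfying count = 1/4.
Tautology iff count = 4: no.

0


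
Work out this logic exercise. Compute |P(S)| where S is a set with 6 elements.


The power set of a set with n elements has 2^n elements.
|P(S)| = 2^6 = 64

64


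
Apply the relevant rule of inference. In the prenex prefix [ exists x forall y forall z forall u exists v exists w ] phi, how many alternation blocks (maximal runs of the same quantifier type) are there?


Quantifier-type sequence: E A A A E E  (A=forall, E=exists)
Group into maximal same-type runs:
  Ex1 | Ax3 | Ex2
Number of blocks = 3

3


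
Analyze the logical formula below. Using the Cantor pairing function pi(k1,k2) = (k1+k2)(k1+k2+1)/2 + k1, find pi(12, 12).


k1 + k2 = 24
(k1+k2)(k1+k2+1)/2 = 24 * 25 / 2 = 300
pi = 300 + 12 = 312

312


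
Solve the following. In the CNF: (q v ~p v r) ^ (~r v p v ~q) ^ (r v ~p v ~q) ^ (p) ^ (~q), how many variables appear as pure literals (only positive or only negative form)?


Check each variable for pure literal status:
p: mixed (not pure)
q: mixed (not pure)
r: mixed (not pure)
Pure literal count = 0

0


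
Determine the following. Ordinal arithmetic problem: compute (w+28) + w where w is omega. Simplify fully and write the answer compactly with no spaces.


Compute (w+28) + w.
Ordinal + is associative but NOT commutative; for finite n>0, n + w = w but w + n stays w+n.
(w+28) + w = w + (28+w) = w + w = w*2 (the finite tail 28 is absorbed by the right w).
Result = w*2

w*2


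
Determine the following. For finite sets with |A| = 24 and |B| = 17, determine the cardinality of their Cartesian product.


The Cartesian product A x B contains all ordered pairs (a, b).
|A x B| = |A| * |B| = 24 * 17 = 408

408


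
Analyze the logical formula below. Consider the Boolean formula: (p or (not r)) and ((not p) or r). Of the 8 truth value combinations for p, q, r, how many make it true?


Evaluate all 8 assignments for p, q, r:
p=0, q=0, r=0: 1
p=0, q=0, r=1: 0
p=0, q=1, r=0: 1
p=0, q=1, r=1: 0
p=1, q=0, r=0: 0
p=1, q=0, r=1: 1
p=1, q=1, r=0: 0
p=1, q=1, r=1: 1
Satisfying count = 4

4


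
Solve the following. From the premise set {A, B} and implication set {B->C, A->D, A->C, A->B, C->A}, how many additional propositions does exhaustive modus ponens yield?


Initial facts: {A, B}
Apply modus ponens to closure:
  B and B->C  =>  C
  A and A->D  =>  D
Final known: {A, B, C, D}
New propositions: {C, D}
Count = 2

2


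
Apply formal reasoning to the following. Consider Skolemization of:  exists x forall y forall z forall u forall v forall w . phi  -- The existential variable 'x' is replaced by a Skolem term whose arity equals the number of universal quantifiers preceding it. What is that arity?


Quantifier prefix: exists x forall y forall z forall u forall v forall w
'x' is existentially quantified at position 1.
No universal quantifiers precede it.
Skolem function arity = 0 (a Skolem constant)

0


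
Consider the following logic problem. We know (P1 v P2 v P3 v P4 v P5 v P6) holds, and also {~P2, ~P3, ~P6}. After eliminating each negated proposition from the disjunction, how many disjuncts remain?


Original disjuncts (6): P1, P2, P3, P4, P5, P6
Negated (eliminate): ~P2, ~P3, ~P6
Remaining disjuncts: P1, P4, P5
Count = 6 - 3 = 3

3


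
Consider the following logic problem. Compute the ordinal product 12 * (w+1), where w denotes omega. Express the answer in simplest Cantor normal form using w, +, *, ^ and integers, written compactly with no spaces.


Compute 12 * (w+1).
Ordinal * is associative and left-distributive over +, but NOT commutative; for finite n>1, n*w = w but w*n stays w*n.
By left-distributivity: 12 * (w+1) = 12*w + 12*1 = w + 12 = w+12.
Result = w+12

w+12


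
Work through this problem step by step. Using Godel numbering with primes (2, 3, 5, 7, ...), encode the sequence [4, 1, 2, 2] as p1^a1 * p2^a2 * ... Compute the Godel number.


Encode each element as an exponent of the corresponding prime:
  2^4 = 16
  3^1 = 3
  5^2 = 25
  7^2 = 49
Product = 16 * 3 * 25 * 49 = 58800

58800


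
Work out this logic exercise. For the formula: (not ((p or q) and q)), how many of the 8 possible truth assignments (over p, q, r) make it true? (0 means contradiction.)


Check all 8 assignments:
p=0, q=0, r=0: 1
p=0, q=0, r=1: 1
p=0, q=1, r=0: 0
p=0, q=1, r=1: 0
p=1, q=0, r=0: 1
p=1, q=0, r=1: 1
p=1, q=1, r=0: 0
p=1, q=1, r=1: 0
Count of True = 4

4


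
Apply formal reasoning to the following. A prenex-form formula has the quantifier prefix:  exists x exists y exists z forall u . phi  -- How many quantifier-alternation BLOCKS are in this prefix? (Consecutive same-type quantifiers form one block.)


Quantifier-type sequence: E E E A  (A=forall, E=exists)
Group into maximal same-type runs:
  Ex3 | Ax1
Number of blocks = 2

2


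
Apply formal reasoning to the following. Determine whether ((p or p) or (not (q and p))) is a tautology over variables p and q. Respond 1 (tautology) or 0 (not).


Check all 4 assignments:
p=0, q=0: 1
p=0, q=1: 1
p=1, q=0: 1
p=1, q=1: 1
Satisfying count = 4/4.
Tautology iff count = 4: yes.

1


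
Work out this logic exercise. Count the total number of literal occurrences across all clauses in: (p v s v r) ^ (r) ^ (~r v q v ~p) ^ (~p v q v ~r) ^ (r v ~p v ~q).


Counting literals in each clause:
Clause 1: 3 literal(s)
Clause 2: 1 literal(s)
Clause 3: 3 literal(s)
Clause 4: 3 literal(s)
Clause 5: 3 literal(s)
Total = 13

13


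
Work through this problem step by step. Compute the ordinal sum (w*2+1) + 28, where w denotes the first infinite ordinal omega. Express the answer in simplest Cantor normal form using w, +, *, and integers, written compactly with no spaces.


Compute (w*2+1) + 28.
Ordinal + is associative but NOT commutative; for finite n>0, n + w = w but w + n stays w+n.
By associativity: (w*2+1) + 28 = w*2 + (1+28) = w*2+29.
Result = w*2+29

w*2+29


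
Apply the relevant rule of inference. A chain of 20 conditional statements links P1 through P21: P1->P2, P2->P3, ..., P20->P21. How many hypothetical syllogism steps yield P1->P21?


With 20 implications in a chain connecting 21 propositions:
P1->P2, P2->P3, ..., P20->P21
Steps needed = (number of implications) - 1 = 20 - 1 = 19

19


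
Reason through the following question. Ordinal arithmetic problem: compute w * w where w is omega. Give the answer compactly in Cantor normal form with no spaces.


Compute w * w.
Ordinal * is associative and left-distributive over +, but NOT commutative; for finite n>1, n*w = w but w*n stays w*n.
w * w = w^2 by definition.
Result = w^2

w^2


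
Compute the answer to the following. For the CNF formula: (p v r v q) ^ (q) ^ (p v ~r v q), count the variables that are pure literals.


Check each variable for pure literal status:
p: pure positive
q: pure positive
r: mixed (not pure)
Pure literal count = 2

2


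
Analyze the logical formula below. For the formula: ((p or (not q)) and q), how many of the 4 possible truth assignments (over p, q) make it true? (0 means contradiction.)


Check all 4 assignments:
p=0, q=0: 0
p=0, q=1: 0
p=1, q=0: 0
p=1, q=1: 1
Count of True = 1

1


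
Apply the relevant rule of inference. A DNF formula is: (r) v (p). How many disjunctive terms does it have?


A DNF formula is a disjunction of terms (conjunctions).
Terms are separated by v.
Counting the disjuncts: 2 terms.

2


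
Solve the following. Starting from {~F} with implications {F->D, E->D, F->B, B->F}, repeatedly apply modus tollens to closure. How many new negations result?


Initial negated facts: {~F}
Apply modus tollens to closure:
  ~F and B->F  =>  ~B
Final negated: {~B, ~F}
New negations: {~B}
Count = 1

1


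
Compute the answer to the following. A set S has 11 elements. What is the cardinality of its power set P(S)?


The power set of a set with n elements has 2^n elements.
|P(S)| = 2^11 = 2048

2048


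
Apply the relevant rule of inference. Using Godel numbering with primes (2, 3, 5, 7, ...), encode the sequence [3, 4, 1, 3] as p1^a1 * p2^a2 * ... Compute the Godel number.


Encode each element as an exponent of the corresponding prime:
  2^3 = 8
  3^4 = 81
  5^1 = 5
  7^3 = 343
Product = 8 * 81 * 5 * 343 = 1111320

1111320


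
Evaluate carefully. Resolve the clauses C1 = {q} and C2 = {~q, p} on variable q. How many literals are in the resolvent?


Remove q from C1 and ~q from C2.
C1 remainder: {}
C2 remainder: {p}
Union (resolvent): {p}
Resolvent has 1 literal(s).

1


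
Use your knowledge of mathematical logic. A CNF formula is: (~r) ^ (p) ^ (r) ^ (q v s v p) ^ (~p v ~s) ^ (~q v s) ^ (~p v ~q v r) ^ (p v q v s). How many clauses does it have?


A CNF formula is a conjunction of clauses.
Clauses are separated by ^.
Counting the conjuncts: 8 clauses.

8


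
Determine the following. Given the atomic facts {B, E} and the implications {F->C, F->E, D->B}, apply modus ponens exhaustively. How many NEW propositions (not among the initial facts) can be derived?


Initial facts: {B, E}
Apply modus ponens to closure:
  (no implication fires)
Final known: {B, E}
New propositions: {(none)}
Count = 0

0


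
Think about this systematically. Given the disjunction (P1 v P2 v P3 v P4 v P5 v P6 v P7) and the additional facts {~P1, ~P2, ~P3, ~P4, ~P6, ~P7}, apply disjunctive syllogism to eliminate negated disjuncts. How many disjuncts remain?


Original disjuncts (7): P1, P2, P3, P4, P5, P6, P7
Negated (eliminate): ~P1, ~P2, ~P3, ~P4, ~P6, ~P7
Remaining disjuncts: P5
Count = 7 - 6 = 1

1


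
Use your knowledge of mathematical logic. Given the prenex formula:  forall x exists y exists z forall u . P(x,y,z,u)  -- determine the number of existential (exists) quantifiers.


Quantifier prefix: forall x exists y exists z forall u
Mark each quantifier type:
  U E E U
Universal count = 2, Existential count = 2
Asked for existential (exists) quantifiers: 2

2


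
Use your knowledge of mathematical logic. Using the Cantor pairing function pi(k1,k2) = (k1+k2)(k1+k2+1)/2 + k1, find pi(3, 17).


k1 + k2 = 20
(k1+k2)(k1+k2+1)/2 = 20 * 21 / 2 = 210
pi = 210 + 3 = 213

213


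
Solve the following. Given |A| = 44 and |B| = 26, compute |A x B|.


The Cartesian product A x B contains all ordered pairs (a, b).
|A x B| = |A| * |B| = 44 * 26 = 1144

1144


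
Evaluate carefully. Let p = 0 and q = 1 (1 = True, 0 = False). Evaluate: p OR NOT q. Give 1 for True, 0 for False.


p = 0, q = 1
Operation: p OR NOT q
Evaluate: 0 OR NOT 1 = 0

0


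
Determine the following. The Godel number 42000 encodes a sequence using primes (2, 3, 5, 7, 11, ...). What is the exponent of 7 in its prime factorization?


Factorize 42000 by dividing by 7 repeatedly.
Division steps: 7 divides 42000 exactly 1 time(s).
Exponent of 7 = 1

1
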